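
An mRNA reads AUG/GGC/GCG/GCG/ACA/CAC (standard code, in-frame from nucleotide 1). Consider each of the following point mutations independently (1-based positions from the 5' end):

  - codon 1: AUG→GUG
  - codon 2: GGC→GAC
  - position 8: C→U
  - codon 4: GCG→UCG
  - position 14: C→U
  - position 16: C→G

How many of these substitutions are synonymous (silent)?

0

Codon 1: AUG (Met) → GUG (Val) — missense.
Codon 2: GGC (Gly) → GAC (Asp) — missense.
Codon 3: GCG (Ala) → GUG (Val) — missense.
Codon 4: GCG (Ala) → UCG (Ser) — missense.
Codon 5: ACA (Thr) → AUA (Ile) — missense.
Codon 6: CAC (His) → GAC (Asp) — missense.
Synonymous: 0 of 6.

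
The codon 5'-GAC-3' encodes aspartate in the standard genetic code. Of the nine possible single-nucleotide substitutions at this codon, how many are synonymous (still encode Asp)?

1

Position 1: none → 0 synonymous.
Position 2: none → 0 synonymous.
Position 3: GAU → 1 synonymous.
Total: 0 + 0 + 1 = 1.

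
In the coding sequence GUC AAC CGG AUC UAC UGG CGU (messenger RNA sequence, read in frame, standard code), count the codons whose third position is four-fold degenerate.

3

Codon 1 GUC (Val): third position 4-fold.
Codon 2 AAC (Asn): third position 2-fold.
Codon 3 CGG (Arg): third position 4-fold.
Codon 4 AUC (Ile): third position 3-fold.
Codon 5 UAC (Tyr): third position 2-fold.
Codon 6 UGG (Trp): third position 1-fold.
Codon 7 CGU (Arg): third position 4-fold.
Four-fold degenerate third positions: 3.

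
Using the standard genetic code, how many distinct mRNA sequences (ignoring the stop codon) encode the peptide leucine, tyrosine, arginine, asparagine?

Leu: 6 codons.
Tyr: 2 codons.
Arg: 6 codons.
Asn: 2 codons.
6 × 2 × 6 × 2 = 144.

144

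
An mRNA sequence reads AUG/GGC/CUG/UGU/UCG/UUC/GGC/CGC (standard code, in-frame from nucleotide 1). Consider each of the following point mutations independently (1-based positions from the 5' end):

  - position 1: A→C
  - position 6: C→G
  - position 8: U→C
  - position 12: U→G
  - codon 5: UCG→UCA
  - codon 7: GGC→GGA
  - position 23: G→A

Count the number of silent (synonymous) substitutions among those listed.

3

Codon 1: AUG (Met) → CUG (Leu) — missense.
Codon 2: GGC (Gly) → GGG (Gly) — synonymous.
Codon 3: CUG (Leu) → CCG (Pro) — missense.
Codon 4: UGU (Cys) → UGG (Trp) — missense.
Codon 5: UCG (Ser) → UCA (Ser) — synonymous.
Codon 7: GGC (Gly) → GGA (Gly) — synonymous.
Codon 8: CGC (Arg) → CAC (His) — missense.
Synonymous: 3 of 7.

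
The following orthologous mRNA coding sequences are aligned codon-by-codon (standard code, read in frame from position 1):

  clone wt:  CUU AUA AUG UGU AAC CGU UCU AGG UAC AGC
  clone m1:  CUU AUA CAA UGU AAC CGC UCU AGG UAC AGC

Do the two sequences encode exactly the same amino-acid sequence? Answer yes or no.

no

Codon 1: CUU Leu / CUU Leu — identical.
Codon 2: AUA Ile / AUA Ile — identical.
Codon 3: AUG Met / CAA Gln — nonsynonymous.
Codon 4: UGU Cys / UGU Cys — identical.
Codon 5: AAC Asn / AAC Asn — identical.
Codon 6: CGU Arg / CGC Arg — synonymous.
Codon 7: UCU Ser / UCU Ser — identical.
Codon 8: AGG Arg / AGG Arg — identical.
Codon 9: UAC Tyr / UAC Tyr — identical.
Codon 10: AGC Ser / AGC Ser — identical.
Nonsynonymous differences: 1 → different protein.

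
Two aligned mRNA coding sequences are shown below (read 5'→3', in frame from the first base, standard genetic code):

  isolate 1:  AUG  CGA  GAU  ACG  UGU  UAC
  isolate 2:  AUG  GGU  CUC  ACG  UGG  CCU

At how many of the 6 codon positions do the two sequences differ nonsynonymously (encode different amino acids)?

Codon 1: AUG Met / AUG Met — identical.
Codon 2: CGA Arg / GGU Gly — nonsynonymous.
Codon 3: GAU Asp / CUC Leu — nonsynonymous.
Codon 4: ACG Thr / ACG Thr — identical.
Codon 5: UGU Cys / UGG Trp — nonsynonymous.
Codon 6: UAC Tyr / CCU Pro — nonsynonymous.
Nonsynonymous differences: 4.

4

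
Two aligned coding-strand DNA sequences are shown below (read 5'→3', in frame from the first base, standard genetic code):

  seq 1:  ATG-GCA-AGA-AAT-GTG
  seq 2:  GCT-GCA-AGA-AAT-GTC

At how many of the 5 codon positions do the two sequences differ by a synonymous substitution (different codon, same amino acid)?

Codon 1: ATG Met / GCT Ala — nonsynonymous.
Codon 2: GCA Ala / GCA Ala — identical.
Codon 3: AGA Arg / AGA Arg — identical.
Codon 4: AAT Asn / AAT Asn — identical.
Codon 5: GTG Val / GTC Val — synonymous.
Synonymous differences: 1.

1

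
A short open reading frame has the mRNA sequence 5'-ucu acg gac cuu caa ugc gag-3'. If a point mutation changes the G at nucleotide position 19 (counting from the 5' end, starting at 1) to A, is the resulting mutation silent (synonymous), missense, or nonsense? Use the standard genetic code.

missense

Position 19 falls in codon 7: GAG → Glu.
After the substitution the codon is AAG → Lys.
Glu ≠ Lys, so this is a missense mutation.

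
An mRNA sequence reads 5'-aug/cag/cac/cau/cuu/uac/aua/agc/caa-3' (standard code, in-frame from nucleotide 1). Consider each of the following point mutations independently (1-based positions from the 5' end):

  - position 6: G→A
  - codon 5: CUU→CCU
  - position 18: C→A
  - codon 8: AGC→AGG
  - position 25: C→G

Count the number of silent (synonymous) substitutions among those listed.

Codon 2: CAG (Gln) → CAA (Gln) — synonymous.
Codon 5: CUU (Leu) → CCU (Pro) — missense.
Codon 6: UAC (Tyr) → UAA (Stop) — nonsense.
Codon 8: AGC (Ser) → AGG (Arg) — missense.
Codon 9: CAA (Gln) → GAA (Glu) — missense.
Synonymous: 1 of 5.

1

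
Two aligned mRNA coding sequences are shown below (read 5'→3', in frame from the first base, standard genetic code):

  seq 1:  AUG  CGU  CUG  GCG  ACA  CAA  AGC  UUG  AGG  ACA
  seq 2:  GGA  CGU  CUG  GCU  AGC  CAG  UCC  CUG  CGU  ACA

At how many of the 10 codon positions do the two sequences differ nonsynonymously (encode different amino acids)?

Codon 1: AUG Met / GGA Gly — nonsynonymous.
Codon 2: CGU Arg / CGU Arg — identical.
Codon 3: CUG Leu / CUG Leu — identical.
Codon 4: GCG Ala / GCU Ala — synonymous.
Codon 5: ACA Thr / AGC Ser — nonsynonymous.
Codon 6: CAA Gln / CAG Gln — synonymous.
Codon 7: AGC Ser / UCC Ser — synonymous.
Codon 8: UUG Leu / CUG Leu — synonymous.
Codon 9: AGG Arg / CGU Arg — synonymous.
Codon 10: ACA Thr / ACA Thr — identical.
Nonsynonymous differences: 2.

2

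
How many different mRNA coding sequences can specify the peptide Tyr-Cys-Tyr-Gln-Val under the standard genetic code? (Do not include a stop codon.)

Tyr: 2 codons.
Cys: 2 codons.
Tyr: 2 codons.
Gln: 2 codons.
Val: 4 codons.
2 × 2 × 2 × 2 × 4 = 64.

64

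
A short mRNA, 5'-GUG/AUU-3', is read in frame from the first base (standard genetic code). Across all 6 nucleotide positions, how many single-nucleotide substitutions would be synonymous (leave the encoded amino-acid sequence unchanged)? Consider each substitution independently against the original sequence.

Codon 1 (GUG, Val): 3 synonymous substitutions.
Codon 2 (AUU, Ile): 2 synonymous substitutions.
Total: 3 + 2 = 5.

5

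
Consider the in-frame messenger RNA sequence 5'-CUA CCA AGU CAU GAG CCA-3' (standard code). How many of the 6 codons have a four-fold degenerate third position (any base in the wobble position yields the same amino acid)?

3

Codon 1 CUA (Leu): third position 4-fold.
Codon 2 CCA (Pro): third position 4-fold.
Codon 3 AGU (Ser): third position 2-fold.
Codon 4 CAU (His): third position 2-fold.
Codon 5 GAG (Glu): third position 2-fold.
Codon 6 CCA (Pro): third position 4-fold.
Four-fold degenerate third positions: 3.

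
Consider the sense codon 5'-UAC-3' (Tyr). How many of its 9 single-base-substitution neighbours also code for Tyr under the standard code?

1

Position 1: none → 0 synonymous.
Position 2: none → 0 synonymous.
Position 3: UAU → 1 synonymous.
Total: 0 + 0 + 1 = 1.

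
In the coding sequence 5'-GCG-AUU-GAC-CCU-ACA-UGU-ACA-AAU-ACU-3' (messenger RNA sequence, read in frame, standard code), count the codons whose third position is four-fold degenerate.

5

Codon 1 GCG (Ala): third position 4-fold.
Codon 2 AUU (Ile): third position 3-fold.
Codon 3 GAC (Asp): third position 2-fold.
Codon 4 CCU (Pro): third position 4-fold.
Codon 5 ACA (Thr): third position 4-fold.
Codon 6 UGU (Cys): third position 2-fold.
Codon 7 ACA (Thr): third position 4-fold.
Codon 8 AAU (Asn): third position 2-fold.
Codon 9 ACU (Thr): third position 4-fold.
Four-fold degenerate third positions: 5.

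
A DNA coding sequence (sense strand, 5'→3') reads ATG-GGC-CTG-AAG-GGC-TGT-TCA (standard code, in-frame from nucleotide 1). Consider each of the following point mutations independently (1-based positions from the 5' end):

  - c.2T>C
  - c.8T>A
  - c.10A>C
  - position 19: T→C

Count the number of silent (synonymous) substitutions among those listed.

0

Codon 1: ATG (Met) → ACG (Thr) — missense.
Codon 3: CTG (Leu) → CAG (Gln) — missense.
Codon 4: AAG (Lys) → CAG (Gln) — missense.
Codon 7: TCA (Ser) → CCA (Pro) — missense.
Synonymous: 0 of 4.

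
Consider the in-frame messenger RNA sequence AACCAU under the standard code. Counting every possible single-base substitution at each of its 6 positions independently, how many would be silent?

Codon 1 (AAC, Asn): 1 synonymous substitution.
Codon 2 (CAU, His): 1 synonymous substitution.
Total: 1 + 1 = 2.

2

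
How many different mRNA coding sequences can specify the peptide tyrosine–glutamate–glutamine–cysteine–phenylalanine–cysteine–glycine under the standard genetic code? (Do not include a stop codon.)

Tyr: 2 codons.
Glu: 2 codons.
Gln: 2 codons.
Cys: 2 codons.
Phe: 2 codons.
Cys: 2 codons.
Gly: 4 codons.
2 × 2 × 2 × 2 × 2 × 2 × 4 = 256.

256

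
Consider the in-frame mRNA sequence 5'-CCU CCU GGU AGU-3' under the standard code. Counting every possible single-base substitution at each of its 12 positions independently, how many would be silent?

10

Codon 1 (CCU, Pro): 3 synonymous substitutions.
Codon 2 (CCU, Pro): 3 synonymous substitutions.
Codon 3 (GGU, Gly): 3 synonymous substitutions.
Codon 4 (AGU, Ser): 1 synonymous substitution.
Total: 3 + 3 + 3 + 1 = 10.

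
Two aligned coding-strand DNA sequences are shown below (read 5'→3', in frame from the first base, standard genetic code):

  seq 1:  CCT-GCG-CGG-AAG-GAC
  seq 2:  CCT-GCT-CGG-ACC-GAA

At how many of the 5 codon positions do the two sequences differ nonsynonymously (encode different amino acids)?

Codon 1: CCT Pro / CCT Pro — identical.
Codon 2: GCG Ala / GCT Ala — synonymous.
Codon 3: CGG Arg / CGG Arg — identical.
Codon 4: AAG Lys / ACC Thr — nonsynonymous.
Codon 5: GAC Asp / GAA Glu — nonsynonymous.
Nonsynonymous differences: 2.

2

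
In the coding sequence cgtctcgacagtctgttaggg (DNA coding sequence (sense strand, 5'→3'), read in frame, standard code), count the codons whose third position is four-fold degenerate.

4

Codon 1 CGT (Arg): third position 4-fold.
Codon 2 CTC (Leu): third position 4-fold.
Codon 3 GAC (Asp): third position 2-fold.
Codon 4 AGT (Ser): third position 2-fold.
Codon 5 CTG (Leu): third position 4-fold.
Codon 6 TTA (Leu): third position 2-fold.
Codon 7 GGG (Gly): third position 4-fold.
Four-fold degenerate third positions: 4.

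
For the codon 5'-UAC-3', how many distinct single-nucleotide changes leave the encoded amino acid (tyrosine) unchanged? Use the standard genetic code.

Position 1: none → 0 synonymous.
Position 2: none → 0 synonymous.
Position 3: UAU → 1 synonymous.
Total: 0 + 0 + 1 = 1.

1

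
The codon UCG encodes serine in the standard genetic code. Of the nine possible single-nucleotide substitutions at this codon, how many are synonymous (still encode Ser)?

Position 1: none → 0 synonymous.
Position 2: none → 0 synonymous.
Position 3: UCU, UCC, UCA → 3 synonymous.
Total: 0 + 0 + 3 = 3.

3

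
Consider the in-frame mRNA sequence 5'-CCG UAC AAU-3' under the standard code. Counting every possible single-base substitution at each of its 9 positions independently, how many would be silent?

Codon 1 (CCG, Pro): 3 synonymous substitutions.
Codon 2 (UAC, Tyr): 1 synonymous substitution.
Codon 3 (AAU, Asn): 1 synonymous substitution.
Total: 3 + 1 + 1 = 5.

5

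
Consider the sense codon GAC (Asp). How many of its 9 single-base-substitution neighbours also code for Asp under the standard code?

1

Position 1: none → 0 synonymous.
Position 2: none → 0 synonymous.
Position 3: GAU → 1 synonymous.
Total: 0 + 0 + 1 = 1.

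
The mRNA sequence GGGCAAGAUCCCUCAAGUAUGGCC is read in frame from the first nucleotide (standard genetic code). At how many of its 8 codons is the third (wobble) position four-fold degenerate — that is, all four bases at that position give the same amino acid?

Codon 1 GGG (Gly): third position 4-fold.
Codon 2 CAA (Gln): third position 2-fold.
Codon 3 GAU (Asp): third position 2-fold.
Codon 4 CCC (Pro): third position 4-fold.
Codon 5 UCA (Ser): third position 4-fold.
Codon 6 AGU (Ser): third position 2-fold.
Codon 7 AUG (Met): third position 1-fold.
Codon 8 GCC (Ala): third position 4-fold.
Four-fold degenerate third positions: 4.

4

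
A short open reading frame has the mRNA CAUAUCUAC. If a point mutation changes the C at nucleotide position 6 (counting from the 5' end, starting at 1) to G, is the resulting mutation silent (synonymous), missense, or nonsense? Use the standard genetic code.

missense

Position 6 falls in codon 2: AUC → Ile.
After the substitution the codon is AUG → Met.
Ile ≠ Met, so this is a missense mutation.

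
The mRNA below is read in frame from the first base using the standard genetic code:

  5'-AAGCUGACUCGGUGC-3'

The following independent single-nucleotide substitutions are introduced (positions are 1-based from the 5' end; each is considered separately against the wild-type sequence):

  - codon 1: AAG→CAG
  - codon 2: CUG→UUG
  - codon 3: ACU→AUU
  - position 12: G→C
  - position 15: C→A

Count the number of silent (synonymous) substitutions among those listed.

2

Codon 1: AAG (Lys) → CAG (Gln) — missense.
Codon 2: CUG (Leu) → UUG (Leu) — synonymous.
Codon 3: ACU (Thr) → AUU (Ile) — missense.
Codon 4: CGG (Arg) → CGC (Arg) — synonymous.
Codon 5: UGC (Cys) → UGA (Stop) — nonsense.
Synonymous: 2 of 5.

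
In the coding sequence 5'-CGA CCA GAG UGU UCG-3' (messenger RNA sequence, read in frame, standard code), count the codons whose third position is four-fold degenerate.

3

Codon 1 CGA (Arg): third position 4-fold.
Codon 2 CCA (Pro): third position 4-fold.
Codon 3 GAG (Glu): third position 2-fold.
Codon 4 UGU (Cys): third position 2-fold.
Codon 5 UCG (Ser): third position 4-fold.
Four-fold degenerate third positions: 3.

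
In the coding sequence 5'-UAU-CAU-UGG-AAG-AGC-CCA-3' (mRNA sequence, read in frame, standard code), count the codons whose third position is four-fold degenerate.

1

Codon 1 UAU (Tyr): third position 2-fold.
Codon 2 CAU (His): third position 2-fold.
Codon 3 UGG (Trp): third position 1-fold.
Codon 4 AAG (Lys): third position 2-fold.
Codon 5 AGC (Ser): third position 2-fold.
Codon 6 CCA (Pro): third position 4-fold.
Four-fold degenerate third positions: 1.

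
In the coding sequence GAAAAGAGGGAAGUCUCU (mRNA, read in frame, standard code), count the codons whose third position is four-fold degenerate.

Codon 1 GAA (Glu): third position 2-fold.
Codon 2 AAG (Lys): third position 2-fold.
Codon 3 AGG (Arg): third position 2-fold.
Codon 4 GAA (Glu): third position 2-fold.
Codon 5 GUC (Val): third position 4-fold.
Codon 6 UCU (Ser): third position 4-fold.
Four-fold degenerate third positions: 2.

2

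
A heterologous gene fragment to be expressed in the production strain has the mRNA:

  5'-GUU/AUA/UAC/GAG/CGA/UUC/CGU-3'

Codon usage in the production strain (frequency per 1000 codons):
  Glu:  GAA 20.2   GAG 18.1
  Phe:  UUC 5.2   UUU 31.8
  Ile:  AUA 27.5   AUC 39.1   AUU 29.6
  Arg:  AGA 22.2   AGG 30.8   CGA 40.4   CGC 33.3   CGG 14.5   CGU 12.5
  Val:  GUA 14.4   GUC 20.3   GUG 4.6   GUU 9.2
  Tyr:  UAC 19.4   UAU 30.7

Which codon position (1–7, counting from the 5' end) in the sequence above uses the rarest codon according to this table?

Codon 1 GUU (Val): 9.2 per 1000.
Codon 2 AUA (Ile): 27.5 per 1000.
Codon 3 UAC (Tyr): 19.4 per 1000.
Codon 4 GAG (Glu): 18.1 per 1000.
Codon 5 CGA (Arg): 40.4 per 1000.
Codon 6 UUC (Phe): 5.2 per 1000.
Codon 7 CGU (Arg): 12.5 per 1000.
Lowest frequency is 5.2 at codon 6.

6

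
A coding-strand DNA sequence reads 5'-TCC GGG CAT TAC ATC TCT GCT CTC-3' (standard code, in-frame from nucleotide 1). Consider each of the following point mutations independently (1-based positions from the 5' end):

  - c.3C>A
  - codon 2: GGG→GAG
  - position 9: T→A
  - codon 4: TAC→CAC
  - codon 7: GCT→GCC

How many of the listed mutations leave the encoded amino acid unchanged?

2

Codon 1: TCC (Ser) → TCA (Ser) — synonymous.
Codon 2: GGG (Gly) → GAG (Glu) — missense.
Codon 3: CAT (His) → CAA (Gln) — missense.
Codon 4: TAC (Tyr) → CAC (His) — missense.
Codon 7: GCT (Ala) → GCC (Ala) — synonymous.
Synonymous: 2 of 5.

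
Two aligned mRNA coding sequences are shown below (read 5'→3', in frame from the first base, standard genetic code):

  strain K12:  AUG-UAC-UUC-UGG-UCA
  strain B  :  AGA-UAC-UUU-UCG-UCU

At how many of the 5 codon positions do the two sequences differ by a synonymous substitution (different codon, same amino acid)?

2

Codon 1: AUG Met / AGA Arg — nonsynonymous.
Codon 2: UAC Tyr / UAC Tyr — identical.
Codon 3: UUC Phe / UUU Phe — synonymous.
Codon 4: UGG Trp / UCG Ser — nonsynonymous.
Codon 5: UCA Ser / UCU Ser — synonymous.
Synonymous differences: 2.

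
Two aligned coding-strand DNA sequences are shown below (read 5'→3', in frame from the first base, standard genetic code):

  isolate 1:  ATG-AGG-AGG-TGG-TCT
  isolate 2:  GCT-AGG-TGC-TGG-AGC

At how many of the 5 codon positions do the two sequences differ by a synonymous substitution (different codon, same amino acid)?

1

Codon 1: ATG Met / GCT Ala — nonsynonymous.
Codon 2: AGG Arg / AGG Arg — identical.
Codon 3: AGG Arg / TGC Cys — nonsynonymous.
Codon 4: TGG Trp / TGG Trp — identical.
Codon 5: TCT Ser / AGC Ser — synonymous.
Synonymous differences: 1.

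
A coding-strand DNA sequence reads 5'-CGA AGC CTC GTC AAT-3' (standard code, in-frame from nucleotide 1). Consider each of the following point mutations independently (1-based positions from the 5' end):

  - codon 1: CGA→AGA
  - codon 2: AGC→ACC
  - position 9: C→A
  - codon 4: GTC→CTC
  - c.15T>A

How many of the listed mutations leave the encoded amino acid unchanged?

2

Codon 1: CGA (Arg) → AGA (Arg) — synonymous.
Codon 2: AGC (Ser) → ACC (Thr) — missense.
Codon 3: CTC (Leu) → CTA (Leu) — synonymous.
Codon 4: GTC (Val) → CTC (Leu) — missense.
Codon 5: AAT (Asn) → AAA (Lys) — missense.
Synonymous: 2 of 5.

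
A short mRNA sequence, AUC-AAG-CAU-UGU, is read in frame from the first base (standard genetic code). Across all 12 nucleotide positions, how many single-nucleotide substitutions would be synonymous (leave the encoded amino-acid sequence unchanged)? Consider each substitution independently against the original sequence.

5

Codon 1 (AUC, Ile): 2 synonymous substitutions.
Codon 2 (AAG, Lys): 1 synonymous substitution.
Codon 3 (CAU, His): 1 synonymous substitution.
Codon 4 (UGU, Cys): 1 synonymous substitution.
Total: 2 + 1 + 1 + 1 = 5.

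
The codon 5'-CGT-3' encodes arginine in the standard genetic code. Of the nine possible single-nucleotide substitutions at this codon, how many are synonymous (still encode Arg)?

3

Position 1: none → 0 synonymous.
Position 2: none → 0 synonymous.
Position 3: CGC, CGA, CGG → 3 synonymous.
Total: 0 + 0 + 3 = 3.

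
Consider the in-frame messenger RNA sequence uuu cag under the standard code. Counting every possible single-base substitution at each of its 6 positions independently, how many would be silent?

Codon 1 (UUU, Phe): 1 synonymous substitution.
Codon 2 (CAG, Gln): 1 synonymous substitution.
Total: 1 + 1 = 2.

2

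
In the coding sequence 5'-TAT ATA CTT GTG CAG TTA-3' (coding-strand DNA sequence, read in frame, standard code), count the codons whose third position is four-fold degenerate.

2

Codon 1 TAT (Tyr): third position 2-fold.
Codon 2 ATA (Ile): third position 3-fold.
Codon 3 CTT (Leu): third position 4-fold.
Codon 4 GTG (Val): third position 4-fold.
Codon 5 CAG (Gln): third position 2-fold.
Codon 6 TTA (Leu): third position 2-fold.
Four-fold degenerate third positions: 2.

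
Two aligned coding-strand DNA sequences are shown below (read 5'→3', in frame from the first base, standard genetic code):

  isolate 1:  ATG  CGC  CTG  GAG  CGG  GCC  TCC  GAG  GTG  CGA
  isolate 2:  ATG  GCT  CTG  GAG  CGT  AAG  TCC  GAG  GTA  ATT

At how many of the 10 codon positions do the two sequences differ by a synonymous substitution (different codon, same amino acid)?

Codon 1: ATG Met / ATG Met — identical.
Codon 2: CGC Arg / GCT Ala — nonsynonymous.
Codon 3: CTG Leu / CTG Leu — identical.
Codon 4: GAG Glu / GAG Glu — identical.
Codon 5: CGG Arg / CGT Arg — synonymous.
Codon 6: GCC Ala / AAG Lys — nonsynonymous.
Codon 7: TCC Ser / TCC Ser — identical.
Codon 8: GAG Glu / GAG Glu — identical.
Codon 9: GTG Val / GTA Val — synonymous.
Codon 10: CGA Arg / ATT Ile — nonsynonymous.
Synonymous differences: 2.

2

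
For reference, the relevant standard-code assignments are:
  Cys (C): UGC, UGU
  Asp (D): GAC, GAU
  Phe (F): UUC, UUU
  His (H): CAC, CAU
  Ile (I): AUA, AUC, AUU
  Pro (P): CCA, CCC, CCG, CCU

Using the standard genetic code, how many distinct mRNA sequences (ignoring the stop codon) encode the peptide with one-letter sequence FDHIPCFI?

Phe: 2 codons.
Asp: 2 codons.
His: 2 codons.
Ile: 3 codons.
Pro: 4 codons.
Cys: 2 codons.
Phe: 2 codons.
Ile: 3 codons.
2 × 2 × 2 × 3 × 4 × 2 × 2 × 3 = 1152.

1152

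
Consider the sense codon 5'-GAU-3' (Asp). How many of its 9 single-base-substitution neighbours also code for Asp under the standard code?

1

Position 1: none → 0 synonymous.
Position 2: none → 0 synonymous.
Position 3: GAC → 1 synonymous.
Total: 0 + 0 + 1 = 1.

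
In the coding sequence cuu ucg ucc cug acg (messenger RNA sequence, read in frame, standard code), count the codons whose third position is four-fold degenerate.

5

Codon 1 CUU (Leu): third position 4-fold.
Codon 2 UCG (Ser): third position 4-fold.
Codon 3 UCC (Ser): third position 4-fold.
Codon 4 CUG (Leu): third position 4-fold.
Codon 5 ACG (Thr): third position 4-fold.
Four-fold degenerate third positions: 5.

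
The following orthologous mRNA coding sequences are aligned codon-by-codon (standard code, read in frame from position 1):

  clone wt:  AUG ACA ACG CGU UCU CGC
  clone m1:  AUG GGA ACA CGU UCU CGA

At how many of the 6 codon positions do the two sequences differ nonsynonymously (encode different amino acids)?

Codon 1: AUG Met / AUG Met — identical.
Codon 2: ACA Thr / GGA Gly — nonsynonymous.
Codon 3: ACG Thr / ACA Thr — synonymous.
Codon 4: CGU Arg / CGU Arg — identical.
Codon 5: UCU Ser / UCU Ser — identical.
Codon 6: CGC Arg / CGA Arg — synonymous.
Nonsynonymous differences: 1.

1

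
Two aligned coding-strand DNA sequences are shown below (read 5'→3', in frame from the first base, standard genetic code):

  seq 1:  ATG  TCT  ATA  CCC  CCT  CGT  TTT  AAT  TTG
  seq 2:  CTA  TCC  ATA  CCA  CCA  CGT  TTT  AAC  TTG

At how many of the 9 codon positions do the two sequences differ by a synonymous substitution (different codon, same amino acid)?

Codon 1: ATG Met / CTA Leu — nonsynonymous.
Codon 2: TCT Ser / TCC Ser — synonymous.
Codon 3: ATA Ile / ATA Ile — identical.
Codon 4: CCC Pro / CCA Pro — synonymous.
Codon 5: CCT Pro / CCA Pro — synonymous.
Codon 6: CGT Arg / CGT Arg — identical.
Codon 7: TTT Phe / TTT Phe — identical.
Codon 8: AAT Asn / AAC Asn — synonymous.
Codon 9: TTG Leu / TTG Leu — identical.
Synonymous differences: 4.

4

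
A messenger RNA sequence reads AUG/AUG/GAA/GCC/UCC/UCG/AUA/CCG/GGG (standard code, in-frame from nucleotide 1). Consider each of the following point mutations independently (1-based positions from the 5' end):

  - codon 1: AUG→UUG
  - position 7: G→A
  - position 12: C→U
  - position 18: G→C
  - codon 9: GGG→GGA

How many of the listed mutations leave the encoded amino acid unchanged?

3

Codon 1: AUG (Met) → UUG (Leu) — missense.
Codon 3: GAA (Glu) → AAA (Lys) — missense.
Codon 4: GCC (Ala) → GCU (Ala) — synonymous.
Codon 6: UCG (Ser) → UCC (Ser) — synonymous.
Codon 9: GGG (Gly) → GGA (Gly) — synonymous.
Synonymous: 3 of 5.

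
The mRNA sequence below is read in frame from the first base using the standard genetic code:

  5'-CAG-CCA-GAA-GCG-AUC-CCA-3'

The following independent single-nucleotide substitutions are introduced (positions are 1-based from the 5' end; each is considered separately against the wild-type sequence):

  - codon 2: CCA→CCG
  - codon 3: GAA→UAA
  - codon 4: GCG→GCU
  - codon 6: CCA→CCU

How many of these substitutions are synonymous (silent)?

Codon 2: CCA (Pro) → CCG (Pro) — synonymous.
Codon 3: GAA (Glu) → UAA (Stop) — nonsense.
Codon 4: GCG (Ala) → GCU (Ala) — synonymous.
Codon 6: CCA (Pro) → CCU (Pro) — synonymous.
Synonymous: 3 of 4.

3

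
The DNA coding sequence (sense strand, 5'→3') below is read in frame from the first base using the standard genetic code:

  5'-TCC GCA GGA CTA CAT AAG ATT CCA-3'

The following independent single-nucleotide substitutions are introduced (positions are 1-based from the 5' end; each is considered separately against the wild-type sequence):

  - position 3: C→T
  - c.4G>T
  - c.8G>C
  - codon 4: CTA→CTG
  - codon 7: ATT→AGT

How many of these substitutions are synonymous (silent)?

2

Codon 1: TCC (Ser) → TCT (Ser) — synonymous.
Codon 2: GCA (Ala) → TCA (Ser) — missense.
Codon 3: GGA (Gly) → GCA (Ala) — missense.
Codon 4: CTA (Leu) → CTG (Leu) — synonymous.
Codon 7: ATT (Ile) → AGT (Ser) — missense.
Synonymous: 2 of 5.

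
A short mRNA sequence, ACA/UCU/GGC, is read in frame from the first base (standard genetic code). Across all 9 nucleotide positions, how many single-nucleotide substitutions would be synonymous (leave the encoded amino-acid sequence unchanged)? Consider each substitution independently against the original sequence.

Codon 1 (ACA, Thr): 3 synonymous substitutions.
Codon 2 (UCU, Ser): 3 synonymous substitutions.
Codon 3 (GGC, Gly): 3 synonymous substitutions.
Total: 3 + 3 + 3 = 9.

9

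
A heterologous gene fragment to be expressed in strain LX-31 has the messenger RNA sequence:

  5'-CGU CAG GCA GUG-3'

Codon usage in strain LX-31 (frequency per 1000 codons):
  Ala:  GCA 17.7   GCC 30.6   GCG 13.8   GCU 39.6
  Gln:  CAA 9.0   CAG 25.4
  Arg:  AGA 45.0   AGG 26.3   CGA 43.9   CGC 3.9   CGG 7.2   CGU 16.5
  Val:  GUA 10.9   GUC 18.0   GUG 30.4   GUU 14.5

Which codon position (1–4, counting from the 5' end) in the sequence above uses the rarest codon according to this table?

Codon 1 CGU (Arg): 16.5 per 1000.
Codon 2 CAG (Gln): 25.4 per 1000.
Codon 3 GCA (Ala): 17.7 per 1000.
Codon 4 GUG (Val): 30.4 per 1000.
Lowest frequency is 16.5 at codon 1.

1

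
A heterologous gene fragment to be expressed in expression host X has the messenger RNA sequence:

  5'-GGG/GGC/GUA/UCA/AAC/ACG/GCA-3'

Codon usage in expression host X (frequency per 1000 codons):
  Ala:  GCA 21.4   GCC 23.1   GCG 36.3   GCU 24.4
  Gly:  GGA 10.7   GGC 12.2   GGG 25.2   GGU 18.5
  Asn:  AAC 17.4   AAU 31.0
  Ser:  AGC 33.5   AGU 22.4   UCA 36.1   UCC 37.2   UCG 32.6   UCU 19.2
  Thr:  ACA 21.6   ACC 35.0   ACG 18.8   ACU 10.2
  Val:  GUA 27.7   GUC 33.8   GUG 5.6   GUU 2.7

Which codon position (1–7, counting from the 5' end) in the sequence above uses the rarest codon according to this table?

2

Codon 1 GGG (Gly): 25.2 per 1000.
Codon 2 GGC (Gly): 12.2 per 1000.
Codon 3 GUA (Val): 27.7 per 1000.
Codon 4 UCA (Ser): 36.1 per 1000.
Codon 5 AAC (Asn): 17.4 per 1000.
Codon 6 ACG (Thr): 18.8 per 1000.
Codon 7 GCA (Ala): 21.4 per 1000.
Lowest frequency is 12.2 at codon 2.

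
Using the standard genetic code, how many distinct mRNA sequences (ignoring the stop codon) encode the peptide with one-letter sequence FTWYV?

Phe: 2 codons.
Thr: 4 codons.
Trp: 1 codon.
Tyr: 2 codons.
Val: 4 codons.
2 × 4 × 1 × 2 × 4 = 64.

64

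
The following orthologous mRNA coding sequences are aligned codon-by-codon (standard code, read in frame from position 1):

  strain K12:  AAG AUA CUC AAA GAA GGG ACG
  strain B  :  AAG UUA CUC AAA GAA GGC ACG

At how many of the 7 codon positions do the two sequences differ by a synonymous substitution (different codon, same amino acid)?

Codon 1: AAG Lys / AAG Lys — identical.
Codon 2: AUA Ile / UUA Leu — nonsynonymous.
Codon 3: CUC Leu / CUC Leu — identical.
Codon 4: AAA Lys / AAA Lys — identical.
Codon 5: GAA Glu / GAA Glu — identical.
Codon 6: GGG Gly / GGC Gly — synonymous.
Codon 7: ACG Thr / ACG Thr — identical.
Synonymous differences: 1.

1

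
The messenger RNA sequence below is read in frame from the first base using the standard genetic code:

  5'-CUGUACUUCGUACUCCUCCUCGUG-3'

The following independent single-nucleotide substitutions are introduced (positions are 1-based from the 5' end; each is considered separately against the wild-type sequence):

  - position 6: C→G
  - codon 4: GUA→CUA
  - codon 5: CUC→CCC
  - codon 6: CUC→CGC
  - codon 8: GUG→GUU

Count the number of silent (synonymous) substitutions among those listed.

1

Codon 2: UAC (Tyr) → UAG (Stop) — nonsense.
Codon 4: GUA (Val) → CUA (Leu) — missense.
Codon 5: CUC (Leu) → CCC (Pro) — missense.
Codon 6: CUC (Leu) → CGC (Arg) — missense.
Codon 8: GUG (Val) → GUU (Val) — synonymous.
Synonymous: 1 of 5.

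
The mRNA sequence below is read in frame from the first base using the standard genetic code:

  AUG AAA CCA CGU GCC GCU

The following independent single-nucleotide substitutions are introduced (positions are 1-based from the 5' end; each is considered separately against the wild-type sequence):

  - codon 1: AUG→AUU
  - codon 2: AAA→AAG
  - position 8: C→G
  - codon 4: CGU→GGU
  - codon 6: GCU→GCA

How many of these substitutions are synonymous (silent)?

Codon 1: AUG (Met) → AUU (Ile) — missense.
Codon 2: AAA (Lys) → AAG (Lys) — synonymous.
Codon 3: CCA (Pro) → CGA (Arg) — missense.
Codon 4: CGU (Arg) → GGU (Gly) — missense.
Codon 6: GCU (Ala) → GCA (Ala) — synonymous.
Synonymous: 2 of 5.

2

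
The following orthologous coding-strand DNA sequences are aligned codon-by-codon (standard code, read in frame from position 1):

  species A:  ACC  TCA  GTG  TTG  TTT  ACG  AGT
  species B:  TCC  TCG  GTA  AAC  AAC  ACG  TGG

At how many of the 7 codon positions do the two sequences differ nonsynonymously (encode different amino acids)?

Codon 1: ACC Thr / TCC Ser — nonsynonymous.
Codon 2: TCA Ser / TCG Ser — synonymous.
Codon 3: GTG Val / GTA Val — synonymous.
Codon 4: TTG Leu / AAC Asn — nonsynonymous.
Codon 5: TTT Phe / AAC Asn — nonsynonymous.
Codon 6: ACG Thr / ACG Thr — identical.
Codon 7: AGT Ser / TGG Trp — nonsynonymous.
Nonsynonymous differences: 4.

4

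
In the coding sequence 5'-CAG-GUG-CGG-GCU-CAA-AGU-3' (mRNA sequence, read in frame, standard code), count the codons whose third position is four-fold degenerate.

3

Codon 1 CAG (Gln): third position 2-fold.
Codon 2 GUG (Val): third position 4-fold.
Codon 3 CGG (Arg): third position 4-fold.
Codon 4 GCU (Ala): third position 4-fold.
Codon 5 CAA (Gln): third position 2-fold.
Codon 6 AGU (Ser): third position 2-fold.
Four-fold degenerate third positions: 3.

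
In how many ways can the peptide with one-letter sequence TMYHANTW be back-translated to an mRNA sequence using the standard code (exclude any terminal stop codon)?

Thr: 4 codons.
Met: 1 codon.
Tyr: 2 codons.
His: 2 codons.
Ala: 4 codons.
Asn: 2 codons.
Thr: 4 codons.
Trp: 1 codon.
4 × 1 × 2 × 2 × 4 × 2 × 4 × 1 = 512.

512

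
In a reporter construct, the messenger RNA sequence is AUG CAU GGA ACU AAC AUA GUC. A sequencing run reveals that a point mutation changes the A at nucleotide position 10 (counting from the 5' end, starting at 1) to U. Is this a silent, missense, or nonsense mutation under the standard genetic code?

missense

Position 10 falls in codon 4: ACU → Thr.
After the substitution the codon is UCU → Ser.
Thr ≠ Ser, so this is a missense mutation.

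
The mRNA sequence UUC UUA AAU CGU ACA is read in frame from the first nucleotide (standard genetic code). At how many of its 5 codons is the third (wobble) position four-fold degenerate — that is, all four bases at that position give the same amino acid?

2

Codon 1 UUC (Phe): third position 2-fold.
Codon 2 UUA (Leu): third position 2-fold.
Codon 3 AAU (Asn): third position 2-fold.
Codon 4 CGU (Arg): third position 4-fold.
Codon 5 ACA (Thr): third position 4-fold.
Four-fold degenerate third positions: 2.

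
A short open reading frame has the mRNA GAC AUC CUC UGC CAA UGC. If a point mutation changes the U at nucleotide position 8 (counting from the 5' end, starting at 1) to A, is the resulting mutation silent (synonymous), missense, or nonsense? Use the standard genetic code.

Position 8 falls in codon 3: CUC → Leu.
After the substitution the codon is CAC → His.
Leu ≠ His, so this is a missense mutation.

missense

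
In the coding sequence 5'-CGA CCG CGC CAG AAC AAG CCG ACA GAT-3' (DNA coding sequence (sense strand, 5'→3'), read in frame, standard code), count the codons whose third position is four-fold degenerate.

5

Codon 1 CGA (Arg): third position 4-fold.
Codon 2 CCG (Pro): third position 4-fold.
Codon 3 CGC (Arg): third position 4-fold.
Codon 4 CAG (Gln): third position 2-fold.
Codon 5 AAC (Asn): third position 2-fold.
Codon 6 AAG (Lys): third position 2-fold.
Codon 7 CCG (Pro): third position 4-fold.
Codon 8 ACA (Thr): third position 4-fold.
Codon 9 GAT (Asp): third position 2-fold.
Four-fold degenerate third positions: 5.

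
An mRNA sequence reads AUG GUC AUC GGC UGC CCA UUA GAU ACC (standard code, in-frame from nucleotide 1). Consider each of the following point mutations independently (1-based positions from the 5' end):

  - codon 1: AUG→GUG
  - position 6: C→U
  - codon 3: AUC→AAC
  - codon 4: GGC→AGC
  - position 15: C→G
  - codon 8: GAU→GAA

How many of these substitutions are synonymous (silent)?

1

Codon 1: AUG (Met) → GUG (Val) — missense.
Codon 2: GUC (Val) → GUU (Val) — synonymous.
Codon 3: AUC (Ile) → AAC (Asn) — missense.
Codon 4: GGC (Gly) → AGC (Ser) — missense.
Codon 5: UGC (Cys) → UGG (Trp) — missense.
Codon 8: GAU (Asp) → GAA (Glu) — missense.
Synonymous: 1 of 6.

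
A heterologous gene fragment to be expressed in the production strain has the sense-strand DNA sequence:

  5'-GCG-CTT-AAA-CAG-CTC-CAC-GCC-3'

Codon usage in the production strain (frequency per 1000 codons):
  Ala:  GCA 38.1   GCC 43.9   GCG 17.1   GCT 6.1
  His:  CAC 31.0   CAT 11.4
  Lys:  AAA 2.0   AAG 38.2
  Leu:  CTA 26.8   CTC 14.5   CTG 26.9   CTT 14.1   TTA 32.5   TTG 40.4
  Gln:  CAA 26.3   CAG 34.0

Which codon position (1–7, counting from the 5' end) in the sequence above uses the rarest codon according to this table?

Codon 1 GCG (Ala): 17.1 per 1000.
Codon 2 CTT (Leu): 14.1 per 1000.
Codon 3 AAA (Lys): 2.0 per 1000.
Codon 4 CAG (Gln): 34.0 per 1000.
Codon 5 CTC (Leu): 14.5 per 1000.
Codon 6 CAC (His): 31.0 per 1000.
Codon 7 GCC (Ala): 43.9 per 1000.
Lowest frequency is 2.0 at codon 3.

3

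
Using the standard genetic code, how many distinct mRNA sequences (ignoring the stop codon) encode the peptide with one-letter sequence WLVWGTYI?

Trp: 1 codon.
Leu: 6 codons.
Val: 4 codons.
Trp: 1 codon.
Gly: 4 codons.
Thr: 4 codons.
Tyr: 2 codons.
Ile: 3 codons.
1 × 6 × 4 × 1 × 4 × 4 × 2 × 3 = 2304.

2304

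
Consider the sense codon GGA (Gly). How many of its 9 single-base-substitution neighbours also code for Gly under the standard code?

Position 1: none → 0 synonymous.
Position 2: none → 0 synonymous.
Position 3: GGU, GGC, GGG → 3 synonymous.
Total: 0 + 0 + 3 = 3.

3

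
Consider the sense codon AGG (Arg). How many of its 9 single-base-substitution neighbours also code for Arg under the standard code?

2

Position 1: CGG → 1 synonymous.
Position 2: none → 0 synonymous.
Position 3: AGA → 1 synonymous.
Total: 1 + 0 + 1 = 2.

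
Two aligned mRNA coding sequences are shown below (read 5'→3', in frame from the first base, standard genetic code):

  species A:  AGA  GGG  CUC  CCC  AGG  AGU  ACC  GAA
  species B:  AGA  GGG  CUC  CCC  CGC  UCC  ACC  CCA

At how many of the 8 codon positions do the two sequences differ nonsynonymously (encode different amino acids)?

Codon 1: AGA Arg / AGA Arg — identical.
Codon 2: GGG Gly / GGG Gly — identical.
Codon 3: CUC Leu / CUC Leu — identical.
Codon 4: CCC Pro / CCC Pro — identical.
Codon 5: AGG Arg / CGC Arg — synonymous.
Codon 6: AGU Ser / UCC Ser — synonymous.
Codon 7: ACC Thr / ACC Thr — identical.
Codon 8: GAA Glu / CCA Pro — nonsynonymous.
Nonsynonymous differences: 1.

1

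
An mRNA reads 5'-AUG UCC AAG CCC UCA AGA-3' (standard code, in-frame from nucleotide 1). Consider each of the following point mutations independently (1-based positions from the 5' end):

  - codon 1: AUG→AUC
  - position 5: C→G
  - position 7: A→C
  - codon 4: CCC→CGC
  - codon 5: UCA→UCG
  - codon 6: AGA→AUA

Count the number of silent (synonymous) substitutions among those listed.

1

Codon 1: AUG (Met) → AUC (Ile) — missense.
Codon 2: UCC (Ser) → UGC (Cys) — missense.
Codon 3: AAG (Lys) → CAG (Gln) — missense.
Codon 4: CCC (Pro) → CGC (Arg) — missense.
Codon 5: UCA (Ser) → UCG (Ser) — synonymous.
Codon 6: AGA (Arg) → AUA (Ile) — missense.
Synonymous: 1 of 6.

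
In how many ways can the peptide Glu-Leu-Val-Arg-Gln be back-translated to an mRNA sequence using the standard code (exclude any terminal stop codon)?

Glu: 2 codons.
Leu: 6 codons.
Val: 4 codons.
Arg: 6 codons.
Gln: 2 codons.
2 × 6 × 4 × 6 × 2 = 576.

576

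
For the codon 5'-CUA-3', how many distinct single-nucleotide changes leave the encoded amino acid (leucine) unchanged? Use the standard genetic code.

Position 1: UUA → 1 synonymous.
Position 2: none → 0 synonymous.
Position 3: CUU, CUC, CUG → 3 synonymous.
Total: 1 + 0 + 3 = 4.

4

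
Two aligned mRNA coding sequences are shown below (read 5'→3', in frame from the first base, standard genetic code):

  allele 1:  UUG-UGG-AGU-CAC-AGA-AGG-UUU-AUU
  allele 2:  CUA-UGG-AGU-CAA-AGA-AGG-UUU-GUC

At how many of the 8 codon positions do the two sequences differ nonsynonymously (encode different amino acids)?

Codon 1: UUG Leu / CUA Leu — synonymous.
Codon 2: UGG Trp / UGG Trp — identical.
Codon 3: AGU Ser / AGU Ser — identical.
Codon 4: CAC His / CAA Gln — nonsynonymous.
Codon 5: AGA Arg / AGA Arg — identical.
Codon 6: AGG Arg / AGG Arg — identical.
Codon 7: UUU Phe / UUU Phe — identical.
Codon 8: AUU Ile / GUC Val — nonsynonymous.
Nonsynonymous differences: 2.

2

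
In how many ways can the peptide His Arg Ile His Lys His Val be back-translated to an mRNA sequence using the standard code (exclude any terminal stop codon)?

His: 2 codons.
Arg: 6 codons.
Ile: 3 codons.
His: 2 codons.
Lys: 2 codons.
His: 2 codons.
Val: 4 codons.
2 × 6 × 3 × 2 × 2 × 2 × 4 = 1152.

1152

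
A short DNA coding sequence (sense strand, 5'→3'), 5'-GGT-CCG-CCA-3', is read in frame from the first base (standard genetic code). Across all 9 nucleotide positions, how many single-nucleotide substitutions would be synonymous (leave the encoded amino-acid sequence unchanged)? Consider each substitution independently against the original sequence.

Codon 1 (GGT, Gly): 3 synonymous substitutions.
Codon 2 (CCG, Pro): 3 synonymous substitutions.
Codon 3 (CCA, Pro): 3 synonymous substitutions.
Total: 3 + 3 + 3 = 9.

9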